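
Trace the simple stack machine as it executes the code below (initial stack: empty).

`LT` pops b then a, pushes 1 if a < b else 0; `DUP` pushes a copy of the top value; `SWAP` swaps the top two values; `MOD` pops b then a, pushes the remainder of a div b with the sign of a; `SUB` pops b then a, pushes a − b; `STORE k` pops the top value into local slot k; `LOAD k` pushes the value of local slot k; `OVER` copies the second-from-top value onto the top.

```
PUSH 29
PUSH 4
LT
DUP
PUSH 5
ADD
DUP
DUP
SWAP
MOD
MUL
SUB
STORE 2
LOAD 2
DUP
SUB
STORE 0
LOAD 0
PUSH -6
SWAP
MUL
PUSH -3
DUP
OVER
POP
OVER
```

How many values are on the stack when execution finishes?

4

PUSH 29 : 29
PUSH 4  : 29 4
LT      : 0
DUP     : 0 0
PUSH 5  : 0 0 5
ADD     : 0 5
DUP     : 0 5 5
DUP     : 0 5 5 5
SWAP    : 0 5 5 5
MOD     : 0 5 0
MUL     : 0 0
SUB     : 0
STORE 2 : (empty)
LOAD 2  : 0
DUP     : 0 0
SUB     : 0
STORE 0 : (empty)
LOAD 0  : 0
PUSH -6 : 0 -6
SWAP    : -6 0
MUL     : 0
PUSH -3 : 0 -3
DUP     : 0 -3 -3
OVER    : 0 -3 -3 -3
POP     : 0 -3 -3
OVER    : 0 -3 -3 -3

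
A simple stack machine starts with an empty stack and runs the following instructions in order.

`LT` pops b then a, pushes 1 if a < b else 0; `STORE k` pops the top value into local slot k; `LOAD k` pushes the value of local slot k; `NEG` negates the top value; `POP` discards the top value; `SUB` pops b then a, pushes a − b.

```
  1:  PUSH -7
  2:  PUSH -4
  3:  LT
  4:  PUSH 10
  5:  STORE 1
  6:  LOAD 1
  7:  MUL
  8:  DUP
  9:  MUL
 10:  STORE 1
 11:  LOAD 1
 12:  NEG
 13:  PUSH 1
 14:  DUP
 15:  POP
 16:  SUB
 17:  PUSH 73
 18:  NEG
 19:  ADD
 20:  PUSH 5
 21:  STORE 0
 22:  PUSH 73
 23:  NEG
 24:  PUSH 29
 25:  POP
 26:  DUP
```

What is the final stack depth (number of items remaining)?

PUSH -7 → [-7]
PUSH -4 → [-7, -4]
LT      → [1]
PUSH 10 → [1, 10]
STORE 1 → [1]
LOAD 1  → [1, 10]
MUL     → [10]
DUP     → [10, 10]
MUL     → [100]
STORE 1 → []
LOAD 1  → [100]
NEG     → [-100]
PUSH 1  → [-100, 1]
DUP     → [-100, 1, 1]
POP     → [-100, 1]
SUB     → [-101]
PUSH 73 → [-101, 73]
NEG     → [-101, -73]
ADD     → [-174]
PUSH 5  → [-174, 5]
STORE 0 → [-174]
PUSH 73 → [-174, 73]
NEG     → [-174, -73]
PUSH 29 → [-174, -73, 29]
POP     → [-174, -73]
DUP     → [-174, -73, -73]

3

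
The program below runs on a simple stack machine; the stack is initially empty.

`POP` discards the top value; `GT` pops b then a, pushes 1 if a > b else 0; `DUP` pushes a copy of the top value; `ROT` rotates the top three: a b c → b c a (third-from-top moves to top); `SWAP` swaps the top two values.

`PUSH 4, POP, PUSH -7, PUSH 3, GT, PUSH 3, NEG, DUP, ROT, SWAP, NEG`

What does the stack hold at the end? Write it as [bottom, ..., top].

PUSH 4   4
POP      (empty)
PUSH -7  -7
PUSH 3   -7 3
GT       0
PUSH 3   0 3
NEG      0 -3
DUP      0 -3 -3
ROT      -3 -3 0
SWAP     -3 0 -3
NEG      -3 0 3

[-3, 0, 3]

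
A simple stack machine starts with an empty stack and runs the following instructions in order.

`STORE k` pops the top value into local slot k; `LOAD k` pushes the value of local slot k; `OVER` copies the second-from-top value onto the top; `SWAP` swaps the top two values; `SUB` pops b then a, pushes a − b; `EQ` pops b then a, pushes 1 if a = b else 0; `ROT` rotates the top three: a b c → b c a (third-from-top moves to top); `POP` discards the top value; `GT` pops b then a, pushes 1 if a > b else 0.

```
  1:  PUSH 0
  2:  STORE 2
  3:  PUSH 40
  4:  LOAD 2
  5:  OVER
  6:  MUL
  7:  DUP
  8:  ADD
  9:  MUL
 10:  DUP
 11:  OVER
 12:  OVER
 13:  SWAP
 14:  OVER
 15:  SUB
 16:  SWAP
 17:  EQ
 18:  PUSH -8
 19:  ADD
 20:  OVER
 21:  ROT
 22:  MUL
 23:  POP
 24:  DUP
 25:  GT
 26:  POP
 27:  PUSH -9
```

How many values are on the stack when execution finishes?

PUSH 0   [0]
STORE 2  []
PUSH 40  [40]
LOAD 2   [40, 0]
OVER     [40, 0, 40]
MUL      [40, 0]
DUP      [40, 0, 0]
ADD      [40, 0]
MUL      [0]
DUP      [0, 0]
OVER     [0, 0, 0]
OVER     [0, 0, 0, 0]
SWAP     [0, 0, 0, 0]
OVER     [0, 0, 0, 0, 0]
SUB      [0, 0, 0, 0]
SWAP     [0, 0, 0, 0]
EQ       [0, 0, 1]
PUSH -8  [0, 0, 1, -8]
ADD      [0, 0, -7]
OVER     [0, 0, -7, 0]
ROT      [0, -7, 0, 0]
MUL      [0, -7, 0]
POP      [0, -7]
DUP      [0, -7, -7]
GT       [0, 0]
POP      [0]
PUSH -9  [0, -9]

2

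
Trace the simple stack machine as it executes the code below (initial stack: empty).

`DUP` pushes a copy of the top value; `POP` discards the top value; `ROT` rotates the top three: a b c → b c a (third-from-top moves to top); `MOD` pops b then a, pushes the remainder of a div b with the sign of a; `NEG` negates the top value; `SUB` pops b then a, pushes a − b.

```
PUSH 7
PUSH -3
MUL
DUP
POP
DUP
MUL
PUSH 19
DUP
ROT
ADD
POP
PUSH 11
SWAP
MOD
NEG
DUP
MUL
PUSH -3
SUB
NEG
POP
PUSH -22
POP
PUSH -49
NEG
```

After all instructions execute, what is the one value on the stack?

49

PUSH 7    7
PUSH -3   7 -3
MUL       -21
DUP       -21 -21
POP       -21
DUP       -21 -21
MUL       441
PUSH 19   441 19
DUP       441 19 19
ROT       19 19 441
ADD       19 460
POP       19
PUSH 11   19 11
SWAP      11 19
MOD       11
NEG       -11
DUP       -11 -11
MUL       121
PUSH -3   121 -3
SUB       124
NEG       -124
POP       (empty)
PUSH -22  -22
POP       (empty)
PUSH -49  -49
NEG       49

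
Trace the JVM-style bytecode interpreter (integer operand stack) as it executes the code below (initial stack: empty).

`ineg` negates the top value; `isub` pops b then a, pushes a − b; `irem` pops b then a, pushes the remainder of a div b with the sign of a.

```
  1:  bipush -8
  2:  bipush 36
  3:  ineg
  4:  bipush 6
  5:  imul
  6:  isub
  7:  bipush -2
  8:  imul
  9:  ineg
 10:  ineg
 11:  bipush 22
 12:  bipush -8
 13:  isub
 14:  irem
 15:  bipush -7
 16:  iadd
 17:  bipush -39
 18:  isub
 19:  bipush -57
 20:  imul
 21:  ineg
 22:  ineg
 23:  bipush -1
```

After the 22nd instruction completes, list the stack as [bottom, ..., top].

[-342]

bipush -8  → -8
bipush 36  → -8 36
ineg       → -8 -36
bipush 6   → -8 -36 6
imul       → -8 -216
isub       → 208
bipush -2  → 208 -2
imul       → -416
ineg       → 416
ineg       → -416
bipush 22  → -416 22
bipush -8  → -416 22 -8
isub       → -416 30
irem       → -26
bipush -7  → -26 -7
iadd       → -33
bipush -39 → -33 -39
isub       → 6
bipush -57 → 6 -57
imul       → -342
ineg       → 342
ineg       → -342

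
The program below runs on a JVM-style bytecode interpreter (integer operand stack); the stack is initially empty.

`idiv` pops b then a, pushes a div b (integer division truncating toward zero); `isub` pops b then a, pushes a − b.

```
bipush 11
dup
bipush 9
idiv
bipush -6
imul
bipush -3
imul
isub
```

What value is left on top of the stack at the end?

bipush 11 : 11
dup       : 11 11
bipush 9  : 11 11 9
idiv      : 11 1
bipush -6 : 11 1 -6
imul      : 11 -6
bipush -3 : 11 -6 -3
imul      : 11 18
isub      : -7

-7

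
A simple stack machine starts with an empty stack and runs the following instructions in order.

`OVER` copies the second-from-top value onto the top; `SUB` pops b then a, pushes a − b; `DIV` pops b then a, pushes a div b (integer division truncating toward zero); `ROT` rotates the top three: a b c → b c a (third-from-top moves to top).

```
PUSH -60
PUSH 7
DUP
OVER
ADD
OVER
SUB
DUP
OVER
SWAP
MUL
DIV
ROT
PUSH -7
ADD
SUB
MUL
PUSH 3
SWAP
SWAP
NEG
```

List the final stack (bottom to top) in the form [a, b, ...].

[469, -3]

PUSH -60 : [-60]
PUSH 7   : [-60, 7]
DUP      : [-60, 7, 7]
OVER     : [-60, 7, 7, 7]
ADD      : [-60, 7, 14]
OVER     : [-60, 7, 14, 7]
SUB      : [-60, 7, 7]
DUP      : [-60, 7, 7, 7]
OVER     : [-60, 7, 7, 7, 7]
SWAP     : [-60, 7, 7, 7, 7]
MUL      : [-60, 7, 7, 49]
DIV      : [-60, 7, 0]
ROT      : [7, 0, -60]
PUSH -7  : [7, 0, -60, -7]
ADD      : [7, 0, -67]
SUB      : [7, 67]
MUL      : [469]
PUSH 3   : [469, 3]
SWAP     : [3, 469]
SWAP     : [469, 3]
NEG      : [469, -3]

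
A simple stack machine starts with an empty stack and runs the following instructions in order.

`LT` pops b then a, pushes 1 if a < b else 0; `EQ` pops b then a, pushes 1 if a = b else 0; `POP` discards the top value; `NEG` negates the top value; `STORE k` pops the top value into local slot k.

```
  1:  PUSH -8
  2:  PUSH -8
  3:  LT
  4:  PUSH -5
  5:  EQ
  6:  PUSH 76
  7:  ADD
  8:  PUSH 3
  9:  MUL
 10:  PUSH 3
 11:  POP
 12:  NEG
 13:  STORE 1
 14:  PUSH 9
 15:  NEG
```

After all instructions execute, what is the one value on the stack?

PUSH -8  -8
PUSH -8  -8 -8
LT       0
PUSH -5  0 -5
EQ       0
PUSH 76  0 76
ADD      76
PUSH 3   76 3
MUL      228
PUSH 3   228 3
POP      228
NEG      -228
STORE 1  (empty)
PUSH 9   9
NEG      -9

-9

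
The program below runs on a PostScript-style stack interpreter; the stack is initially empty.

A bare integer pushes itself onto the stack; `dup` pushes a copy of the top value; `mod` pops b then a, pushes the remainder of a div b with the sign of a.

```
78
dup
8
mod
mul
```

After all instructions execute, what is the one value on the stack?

78  → [78]
dup → [78, 78]
8   → [78, 78, 8]
mod → [78, 6]
mul → [468]

468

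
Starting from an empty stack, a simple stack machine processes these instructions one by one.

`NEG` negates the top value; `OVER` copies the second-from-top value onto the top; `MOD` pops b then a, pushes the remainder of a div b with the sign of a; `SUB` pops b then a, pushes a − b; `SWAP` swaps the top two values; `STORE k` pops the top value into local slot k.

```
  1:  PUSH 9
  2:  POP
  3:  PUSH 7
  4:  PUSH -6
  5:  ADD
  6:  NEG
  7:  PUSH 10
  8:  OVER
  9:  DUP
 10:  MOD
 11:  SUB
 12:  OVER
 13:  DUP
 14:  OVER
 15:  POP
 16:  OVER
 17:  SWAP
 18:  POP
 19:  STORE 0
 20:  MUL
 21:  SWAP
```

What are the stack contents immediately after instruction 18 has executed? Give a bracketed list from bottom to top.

PUSH 9   9
POP      (empty)
PUSH 7   7
PUSH -6  7 -6
ADD      1
NEG      -1
PUSH 10  -1 10
OVER     -1 10 -1
DUP      -1 10 -1 -1
MOD      -1 10 0
SUB      -1 10
OVER     -1 10 -1
DUP      -1 10 -1 -1
OVER     -1 10 -1 -1 -1
POP      -1 10 -1 -1
OVER     -1 10 -1 -1 -1
SWAP     -1 10 -1 -1 -1
POP      -1 10 -1 -1

[-1, 10, -1, -1]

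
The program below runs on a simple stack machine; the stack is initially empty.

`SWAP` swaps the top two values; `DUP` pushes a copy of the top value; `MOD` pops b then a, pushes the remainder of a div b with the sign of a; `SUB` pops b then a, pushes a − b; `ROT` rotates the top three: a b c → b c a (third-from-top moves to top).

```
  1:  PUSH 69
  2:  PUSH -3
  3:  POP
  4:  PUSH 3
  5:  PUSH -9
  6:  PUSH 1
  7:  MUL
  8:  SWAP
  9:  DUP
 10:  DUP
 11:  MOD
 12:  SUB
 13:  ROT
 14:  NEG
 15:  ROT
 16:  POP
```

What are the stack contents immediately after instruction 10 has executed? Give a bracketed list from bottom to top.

[69, -9, 3, 3, 3]

PUSH 69  [69]
PUSH -3  [69, -3]
POP      [69]
PUSH 3   [69, 3]
PUSH -9  [69, 3, -9]
PUSH 1   [69, 3, -9, 1]
MUL      [69, 3, -9]
SWAP     [69, -9, 3]
DUP      [69, -9, 3, 3]
DUP      [69, -9, 3, 3, 3]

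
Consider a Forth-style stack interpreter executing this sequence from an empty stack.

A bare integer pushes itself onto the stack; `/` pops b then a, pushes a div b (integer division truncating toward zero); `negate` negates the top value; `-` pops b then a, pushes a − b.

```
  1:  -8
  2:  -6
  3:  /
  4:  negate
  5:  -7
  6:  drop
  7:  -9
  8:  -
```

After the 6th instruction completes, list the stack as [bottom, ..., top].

-8     : [-8]
-6     : [-8, -6]
/      : [1]
negate : [-1]
-7     : [-1, -7]
drop   : [-1]

[-1]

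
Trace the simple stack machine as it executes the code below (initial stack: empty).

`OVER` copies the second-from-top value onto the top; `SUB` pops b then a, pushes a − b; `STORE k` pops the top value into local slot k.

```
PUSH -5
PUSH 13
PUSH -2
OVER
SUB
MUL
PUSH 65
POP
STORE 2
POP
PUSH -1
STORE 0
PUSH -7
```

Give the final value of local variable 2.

-195

PUSH -5 → -5
PUSH 13 → -5 13
PUSH -2 → -5 13 -2
OVER    → -5 13 -2 13
SUB     → -5 13 -15
MUL     → -5 -195
PUSH 65 → -5 -195 65
POP     → -5 -195
STORE 2 → -5
POP     → (empty)
PUSH -1 → -1
STORE 0 → (empty)
PUSH -7 → -7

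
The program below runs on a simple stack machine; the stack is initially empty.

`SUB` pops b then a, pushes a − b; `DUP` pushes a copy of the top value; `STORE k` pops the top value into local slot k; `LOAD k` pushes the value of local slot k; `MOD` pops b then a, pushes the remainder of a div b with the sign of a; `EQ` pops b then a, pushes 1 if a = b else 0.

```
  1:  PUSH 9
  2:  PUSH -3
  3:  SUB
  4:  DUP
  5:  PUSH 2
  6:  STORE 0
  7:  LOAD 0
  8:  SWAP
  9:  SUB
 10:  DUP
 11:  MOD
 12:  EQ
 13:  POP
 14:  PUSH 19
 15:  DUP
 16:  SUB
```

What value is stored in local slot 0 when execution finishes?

PUSH 9   9
PUSH -3  9 -3
SUB      12
DUP      12 12
PUSH 2   12 12 2
STORE 0  12 12
LOAD 0   12 12 2
SWAP     12 2 12
SUB      12 -10
DUP      12 -10 -10
MOD      12 0
EQ       0
POP      (empty)
PUSH 19  19
DUP      19 19
SUB      0

2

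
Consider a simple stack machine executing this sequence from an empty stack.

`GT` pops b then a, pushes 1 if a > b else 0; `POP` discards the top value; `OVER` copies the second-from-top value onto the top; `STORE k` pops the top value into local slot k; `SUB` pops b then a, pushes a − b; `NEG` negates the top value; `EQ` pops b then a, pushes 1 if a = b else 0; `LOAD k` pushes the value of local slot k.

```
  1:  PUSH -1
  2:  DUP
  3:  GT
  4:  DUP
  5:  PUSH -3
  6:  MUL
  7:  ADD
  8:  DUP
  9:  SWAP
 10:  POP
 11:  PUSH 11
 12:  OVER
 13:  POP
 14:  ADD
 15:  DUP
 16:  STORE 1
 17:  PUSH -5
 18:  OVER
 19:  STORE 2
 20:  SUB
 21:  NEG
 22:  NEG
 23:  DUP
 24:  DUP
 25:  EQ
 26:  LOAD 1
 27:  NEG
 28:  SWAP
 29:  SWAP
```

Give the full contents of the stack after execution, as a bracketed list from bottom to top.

[16, 1, -11]

PUSH -1 : [-1]
DUP     : [-1, -1]
GT      : [0]
DUP     : [0, 0]
PUSH -3 : [0, 0, -3]
MUL     : [0, 0]
ADD     : [0]
DUP     : [0, 0]
SWAP    : [0, 0]
POP     : [0]
PUSH 11 : [0, 11]
OVER    : [0, 11, 0]
POP     : [0, 11]
ADD     : [11]
DUP     : [11, 11]
STORE 1 : [11]
PUSH -5 : [11, -5]
OVER    : [11, -5, 11]
STORE 2 : [11, -5]
SUB     : [16]
NEG     : [-16]
NEG     : [16]
DUP     : [16, 16]
DUP     : [16, 16, 16]
EQ      : [16, 1]
LOAD 1  : [16, 1, 11]
NEG     : [16, 1, -11]
SWAP    : [16, -11, 1]
SWAP    : [16, 1, -11]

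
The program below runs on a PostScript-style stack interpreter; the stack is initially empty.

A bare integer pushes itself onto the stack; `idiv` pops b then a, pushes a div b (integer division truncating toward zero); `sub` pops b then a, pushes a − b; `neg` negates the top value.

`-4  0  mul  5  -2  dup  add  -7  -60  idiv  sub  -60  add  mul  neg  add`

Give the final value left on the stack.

320

-4   → -4
0    → -4 0
mul  → 0
5    → 0 5
-2   → 0 5 -2
dup  → 0 5 -2 -2
add  → 0 5 -4
-7   → 0 5 -4 -7
-60  → 0 5 -4 -7 -60
idiv → 0 5 -4 0
sub  → 0 5 -4
-60  → 0 5 -4 -60
add  → 0 5 -64
mul  → 0 -320
neg  → 0 320
add  → 320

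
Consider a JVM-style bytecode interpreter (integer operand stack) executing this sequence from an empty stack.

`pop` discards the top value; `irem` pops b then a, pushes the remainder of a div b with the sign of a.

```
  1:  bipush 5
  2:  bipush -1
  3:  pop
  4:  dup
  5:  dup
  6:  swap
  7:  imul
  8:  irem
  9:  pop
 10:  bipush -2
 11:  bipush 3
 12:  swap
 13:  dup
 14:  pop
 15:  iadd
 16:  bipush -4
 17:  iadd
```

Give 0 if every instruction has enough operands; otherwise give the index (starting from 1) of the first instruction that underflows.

bipush 5  -> [5]
bipush -1 -> [5, -1]
pop       -> [5]
dup       -> [5, 5]
dup       -> [5, 5, 5]
swap      -> [5, 5, 5]
imul      -> [5, 25]
irem      -> [5]
pop       -> []
bipush -2 -> [-2]
bipush 3  -> [-2, 3]
swap      -> [3, -2]
dup       -> [3, -2, -2]
pop       -> [3, -2]
iadd      -> [1]
bipush -4 -> [1, -4]
iadd      -> [-3]

0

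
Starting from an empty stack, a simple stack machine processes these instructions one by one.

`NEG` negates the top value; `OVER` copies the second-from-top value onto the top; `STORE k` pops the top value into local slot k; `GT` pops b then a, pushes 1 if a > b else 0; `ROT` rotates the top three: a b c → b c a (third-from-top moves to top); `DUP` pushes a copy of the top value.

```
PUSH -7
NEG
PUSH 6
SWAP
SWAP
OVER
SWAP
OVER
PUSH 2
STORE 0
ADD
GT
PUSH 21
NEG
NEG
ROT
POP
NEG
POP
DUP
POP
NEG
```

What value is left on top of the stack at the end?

0

PUSH -7 : [-7]
NEG     : [7]
PUSH 6  : [7, 6]
SWAP    : [6, 7]
SWAP    : [7, 6]
OVER    : [7, 6, 7]
SWAP    : [7, 7, 6]
OVER    : [7, 7, 6, 7]
PUSH 2  : [7, 7, 6, 7, 2]
STORE 0 : [7, 7, 6, 7]
ADD     : [7, 7, 13]
GT      : [7, 0]
PUSH 21 : [7, 0, 21]
NEG     : [7, 0, -21]
NEG     : [7, 0, 21]
ROT     : [0, 21, 7]
POP     : [0, 21]
NEG     : [0, -21]
POP     : [0]
DUP     : [0, 0]
POP     : [0]
NEG     : [0]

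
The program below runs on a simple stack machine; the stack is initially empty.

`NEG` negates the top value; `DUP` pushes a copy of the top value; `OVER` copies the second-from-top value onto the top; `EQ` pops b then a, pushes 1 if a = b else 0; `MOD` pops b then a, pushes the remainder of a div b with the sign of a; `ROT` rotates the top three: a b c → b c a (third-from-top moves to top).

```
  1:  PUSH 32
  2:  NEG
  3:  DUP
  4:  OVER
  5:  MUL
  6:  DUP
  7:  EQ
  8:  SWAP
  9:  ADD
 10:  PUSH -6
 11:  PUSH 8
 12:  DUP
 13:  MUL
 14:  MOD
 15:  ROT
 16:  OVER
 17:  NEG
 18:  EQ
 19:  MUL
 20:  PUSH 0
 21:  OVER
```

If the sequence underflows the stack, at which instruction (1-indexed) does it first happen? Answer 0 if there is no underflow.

PUSH 32 → [32]
NEG     → [-32]
DUP     → [-32, -32]
OVER    → [-32, -32, -32]
MUL     → [-32, 1024]
DUP     → [-32, 1024, 1024]
EQ      → [-32, 1]
SWAP    → [1, -32]
ADD     → [-31]
PUSH -6 → [-31, -6]
PUSH 8  → [-31, -6, 8]
DUP     → [-31, -6, 8, 8]
MUL     → [-31, -6, 64]
MOD     → [-31, -6]
ROT  — needs 3 operands, stack has 2 → underflow

15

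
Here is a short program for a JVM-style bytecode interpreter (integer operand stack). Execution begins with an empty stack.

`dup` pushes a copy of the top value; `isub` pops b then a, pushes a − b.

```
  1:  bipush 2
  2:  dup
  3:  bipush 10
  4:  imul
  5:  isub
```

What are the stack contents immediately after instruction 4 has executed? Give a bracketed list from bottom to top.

[2, 20]

bipush 2  → [2]
dup       → [2, 2]
bipush 10 → [2, 2, 10]
imul      → [2, 20]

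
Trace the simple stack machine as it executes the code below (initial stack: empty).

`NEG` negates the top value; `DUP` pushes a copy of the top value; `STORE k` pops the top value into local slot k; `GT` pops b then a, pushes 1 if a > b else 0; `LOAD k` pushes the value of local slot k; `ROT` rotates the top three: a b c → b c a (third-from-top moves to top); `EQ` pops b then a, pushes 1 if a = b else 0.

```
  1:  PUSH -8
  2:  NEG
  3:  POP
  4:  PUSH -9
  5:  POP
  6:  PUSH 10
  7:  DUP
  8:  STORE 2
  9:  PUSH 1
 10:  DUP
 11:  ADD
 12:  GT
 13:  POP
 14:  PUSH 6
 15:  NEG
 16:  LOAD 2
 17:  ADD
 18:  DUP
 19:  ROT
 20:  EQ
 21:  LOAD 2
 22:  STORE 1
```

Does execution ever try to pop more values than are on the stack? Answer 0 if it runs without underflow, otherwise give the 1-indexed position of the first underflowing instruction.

19

PUSH -8 : -8
NEG     : 8
POP     : (empty)
PUSH -9 : -9
POP     : (empty)
PUSH 10 : 10
DUP     : 10 10
STORE 2 : 10
PUSH 1  : 10 1
DUP     : 10 1 1
ADD     : 10 2
GT      : 1
POP     : (empty)
PUSH 6  : 6
NEG     : -6
LOAD 2  : -6 10
ADD     : 4
DUP     : 4 4
ROT  — needs 3 operands, stack has 2 → underflow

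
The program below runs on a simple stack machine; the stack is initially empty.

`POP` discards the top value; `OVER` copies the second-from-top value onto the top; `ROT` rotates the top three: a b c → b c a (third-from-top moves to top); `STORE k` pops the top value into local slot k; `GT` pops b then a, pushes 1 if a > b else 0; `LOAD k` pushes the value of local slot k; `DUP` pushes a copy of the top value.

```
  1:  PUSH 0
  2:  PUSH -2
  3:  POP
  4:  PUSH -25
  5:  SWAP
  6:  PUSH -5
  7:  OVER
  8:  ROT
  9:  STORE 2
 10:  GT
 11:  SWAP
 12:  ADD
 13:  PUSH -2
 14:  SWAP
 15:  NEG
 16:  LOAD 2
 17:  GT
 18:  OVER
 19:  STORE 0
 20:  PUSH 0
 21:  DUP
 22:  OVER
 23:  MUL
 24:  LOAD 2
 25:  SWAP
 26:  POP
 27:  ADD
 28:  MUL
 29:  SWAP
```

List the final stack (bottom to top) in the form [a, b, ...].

[0, -2]

PUSH 0   : [0]
PUSH -2  : [0, -2]
POP      : [0]
PUSH -25 : [0, -25]
SWAP     : [-25, 0]
PUSH -5  : [-25, 0, -5]
OVER     : [-25, 0, -5, 0]
ROT      : [-25, -5, 0, 0]
STORE 2  : [-25, -5, 0]
GT       : [-25, 0]
SWAP     : [0, -25]
ADD      : [-25]
PUSH -2  : [-25, -2]
SWAP     : [-2, -25]
NEG      : [-2, 25]
LOAD 2   : [-2, 25, 0]
GT       : [-2, 1]
OVER     : [-2, 1, -2]
STORE 0  : [-2, 1]
PUSH 0   : [-2, 1, 0]
DUP      : [-2, 1, 0, 0]
OVER     : [-2, 1, 0, 0, 0]
MUL      : [-2, 1, 0, 0]
LOAD 2   : [-2, 1, 0, 0, 0]
SWAP     : [-2, 1, 0, 0, 0]
POP      : [-2, 1, 0, 0]
ADD      : [-2, 1, 0]
MUL      : [-2, 0]
SWAP     : [0, -2]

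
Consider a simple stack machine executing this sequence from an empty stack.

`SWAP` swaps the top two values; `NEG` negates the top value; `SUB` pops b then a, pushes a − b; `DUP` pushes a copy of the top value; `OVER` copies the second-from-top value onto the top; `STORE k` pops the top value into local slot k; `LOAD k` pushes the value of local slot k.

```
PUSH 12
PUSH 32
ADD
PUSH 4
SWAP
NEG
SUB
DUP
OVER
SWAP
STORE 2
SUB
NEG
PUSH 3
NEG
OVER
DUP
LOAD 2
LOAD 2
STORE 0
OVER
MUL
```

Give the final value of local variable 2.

48

PUSH 12  12
PUSH 32  12 32
ADD      44
PUSH 4   44 4
SWAP     4 44
NEG      4 -44
SUB      48
DUP      48 48
OVER     48 48 48
SWAP     48 48 48
STORE 2  48 48
SUB      0
NEG      0
PUSH 3   0 3
NEG      0 -3
OVER     0 -3 0
DUP      0 -3 0 0
LOAD 2   0 -3 0 0 48
LOAD 2   0 -3 0 0 48 48
STORE 0  0 -3 0 0 48
OVER     0 -3 0 0 48 0
MUL      0 -3 0 0 0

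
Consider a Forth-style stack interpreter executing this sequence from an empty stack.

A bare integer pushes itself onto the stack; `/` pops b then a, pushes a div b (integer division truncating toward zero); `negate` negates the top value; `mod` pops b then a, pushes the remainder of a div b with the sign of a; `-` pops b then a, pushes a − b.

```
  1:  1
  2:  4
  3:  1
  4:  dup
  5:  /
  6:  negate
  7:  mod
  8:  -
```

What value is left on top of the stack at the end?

1      → 1
4      → 1 4
1      → 1 4 1
dup    → 1 4 1 1
/      → 1 4 1
negate → 1 4 -1
mod    → 1 0
-      → 1

1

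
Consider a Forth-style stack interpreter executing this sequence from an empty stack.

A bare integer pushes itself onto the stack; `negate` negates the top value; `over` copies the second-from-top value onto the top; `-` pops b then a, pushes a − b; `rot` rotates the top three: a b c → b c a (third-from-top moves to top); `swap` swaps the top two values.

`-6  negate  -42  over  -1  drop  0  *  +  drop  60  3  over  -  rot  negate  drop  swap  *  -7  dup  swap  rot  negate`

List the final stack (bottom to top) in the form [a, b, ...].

-6     -> -6
negate -> 6
-42    -> 6 -42
over   -> 6 -42 6
-1     -> 6 -42 6 -1
drop   -> 6 -42 6
0      -> 6 -42 6 0
*      -> 6 -42 0
+      -> 6 -42
drop   -> 6
60     -> 6 60
3      -> 6 60 3
over   -> 6 60 3 60
-      -> 6 60 -57
rot    -> 60 -57 6
negate -> 60 -57 -6
drop   -> 60 -57
swap   -> -57 60
*      -> -3420
-7     -> -3420 -7
dup    -> -3420 -7 -7
swap   -> -3420 -7 -7
rot    -> -7 -7 -3420
negate -> -7 -7 3420

[-7, -7, 3420]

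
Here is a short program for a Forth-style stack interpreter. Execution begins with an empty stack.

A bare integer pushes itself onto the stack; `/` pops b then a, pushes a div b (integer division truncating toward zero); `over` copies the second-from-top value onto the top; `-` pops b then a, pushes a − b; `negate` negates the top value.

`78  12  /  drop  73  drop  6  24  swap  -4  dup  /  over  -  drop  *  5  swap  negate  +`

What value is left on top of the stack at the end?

78     -> 78
12     -> 78 12
/      -> 6
drop   -> (empty)
73     -> 73
drop   -> (empty)
6      -> 6
24     -> 6 24
swap   -> 24 6
-4     -> 24 6 -4
dup    -> 24 6 -4 -4
/      -> 24 6 1
over   -> 24 6 1 6
-      -> 24 6 -5
drop   -> 24 6
*      -> 144
5      -> 144 5
swap   -> 5 144
negate -> 5 -144
+      -> -139

-139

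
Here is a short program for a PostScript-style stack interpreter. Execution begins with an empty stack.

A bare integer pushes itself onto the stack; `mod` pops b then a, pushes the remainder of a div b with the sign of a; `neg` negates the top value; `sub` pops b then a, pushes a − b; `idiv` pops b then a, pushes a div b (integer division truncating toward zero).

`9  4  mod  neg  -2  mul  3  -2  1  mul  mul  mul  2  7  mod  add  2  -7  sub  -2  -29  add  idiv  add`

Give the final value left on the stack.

9    -> [9]
4    -> [9, 4]
mod  -> [1]
neg  -> [-1]
-2   -> [-1, -2]
mul  -> [2]
3    -> [2, 3]
-2   -> [2, 3, -2]
1    -> [2, 3, -2, 1]
mul  -> [2, 3, -2]
mul  -> [2, -6]
mul  -> [-12]
2    -> [-12, 2]
7    -> [-12, 2, 7]
mod  -> [-12, 2]
add  -> [-10]
2    -> [-10, 2]
-7   -> [-10, 2, -7]
sub  -> [-10, 9]
-2   -> [-10, 9, -2]
-29  -> [-10, 9, -2, -29]
add  -> [-10, 9, -31]
idiv -> [-10, 0]
add  -> [-10]

-10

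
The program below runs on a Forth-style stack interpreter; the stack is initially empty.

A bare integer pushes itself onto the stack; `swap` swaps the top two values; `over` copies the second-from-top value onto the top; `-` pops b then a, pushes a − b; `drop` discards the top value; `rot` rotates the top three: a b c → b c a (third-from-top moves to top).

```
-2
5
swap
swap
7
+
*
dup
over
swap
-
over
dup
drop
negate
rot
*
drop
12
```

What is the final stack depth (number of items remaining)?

2

-2     : -2
5      : -2 5
swap   : 5 -2
swap   : -2 5
7      : -2 5 7
+      : -2 12
*      : -24
dup    : -24 -24
over   : -24 -24 -24
swap   : -24 -24 -24
-      : -24 0
over   : -24 0 -24
dup    : -24 0 -24 -24
drop   : -24 0 -24
negate : -24 0 24
rot    : 0 24 -24
*      : 0 -576
drop   : 0
12     : 0 12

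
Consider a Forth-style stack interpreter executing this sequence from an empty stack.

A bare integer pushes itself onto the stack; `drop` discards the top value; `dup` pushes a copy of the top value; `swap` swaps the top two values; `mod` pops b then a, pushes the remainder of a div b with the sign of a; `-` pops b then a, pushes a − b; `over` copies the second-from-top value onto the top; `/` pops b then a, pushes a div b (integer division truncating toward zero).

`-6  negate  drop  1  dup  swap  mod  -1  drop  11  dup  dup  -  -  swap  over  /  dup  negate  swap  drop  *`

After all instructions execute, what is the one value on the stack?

0

-6     -> [-6]
negate -> [6]
drop   -> []
1      -> [1]
dup    -> [1, 1]
swap   -> [1, 1]
mod    -> [0]
-1     -> [0, -1]
drop   -> [0]
11     -> [0, 11]
dup    -> [0, 11, 11]
dup    -> [0, 11, 11, 11]
-      -> [0, 11, 0]
-      -> [0, 11]
swap   -> [11, 0]
over   -> [11, 0, 11]
/      -> [11, 0]
dup    -> [11, 0, 0]
negate -> [11, 0, 0]
swap   -> [11, 0, 0]
drop   -> [11, 0]
*      -> [0]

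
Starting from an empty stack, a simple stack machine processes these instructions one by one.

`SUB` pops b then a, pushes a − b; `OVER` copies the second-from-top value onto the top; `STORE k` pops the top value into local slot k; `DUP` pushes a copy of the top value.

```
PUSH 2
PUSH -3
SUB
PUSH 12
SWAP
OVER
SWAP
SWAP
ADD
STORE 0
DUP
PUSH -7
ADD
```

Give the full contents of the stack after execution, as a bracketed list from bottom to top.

[12, 5]

PUSH 2  -> [2]
PUSH -3 -> [2, -3]
SUB     -> [5]
PUSH 12 -> [5, 12]
SWAP    -> [12, 5]
OVER    -> [12, 5, 12]
SWAP    -> [12, 12, 5]
SWAP    -> [12, 5, 12]
ADD     -> [12, 17]
STORE 0 -> [12]
DUP     -> [12, 12]
PUSH -7 -> [12, 12, -7]
ADD     -> [12, 5]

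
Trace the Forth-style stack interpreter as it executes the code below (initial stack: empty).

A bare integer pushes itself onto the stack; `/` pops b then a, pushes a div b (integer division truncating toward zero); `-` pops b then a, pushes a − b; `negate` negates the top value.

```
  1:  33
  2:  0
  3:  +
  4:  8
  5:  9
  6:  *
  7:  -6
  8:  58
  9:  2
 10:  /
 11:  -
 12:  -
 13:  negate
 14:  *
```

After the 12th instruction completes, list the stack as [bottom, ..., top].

[33, 107]

33 : [33]
0  : [33, 0]
+  : [33]
8  : [33, 8]
9  : [33, 8, 9]
*  : [33, 72]
-6 : [33, 72, -6]
58 : [33, 72, -6, 58]
2  : [33, 72, -6, 58, 2]
/  : [33, 72, -6, 29]
-  : [33, 72, -35]
-  : [33, 107]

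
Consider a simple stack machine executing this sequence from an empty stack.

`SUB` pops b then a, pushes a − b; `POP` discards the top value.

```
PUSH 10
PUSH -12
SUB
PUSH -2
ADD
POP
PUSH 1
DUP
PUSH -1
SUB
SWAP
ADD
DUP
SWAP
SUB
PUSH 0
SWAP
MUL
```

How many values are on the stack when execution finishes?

1

PUSH 10  -> 10
PUSH -12 -> 10 -12
SUB      -> 22
PUSH -2  -> 22 -2
ADD      -> 20
POP      -> (empty)
PUSH 1   -> 1
DUP      -> 1 1
PUSH -1  -> 1 1 -1
SUB      -> 1 2
SWAP     -> 2 1
ADD      -> 3
DUP      -> 3 3
SWAP     -> 3 3
SUB      -> 0
PUSH 0   -> 0 0
SWAP     -> 0 0
MUL      -> 0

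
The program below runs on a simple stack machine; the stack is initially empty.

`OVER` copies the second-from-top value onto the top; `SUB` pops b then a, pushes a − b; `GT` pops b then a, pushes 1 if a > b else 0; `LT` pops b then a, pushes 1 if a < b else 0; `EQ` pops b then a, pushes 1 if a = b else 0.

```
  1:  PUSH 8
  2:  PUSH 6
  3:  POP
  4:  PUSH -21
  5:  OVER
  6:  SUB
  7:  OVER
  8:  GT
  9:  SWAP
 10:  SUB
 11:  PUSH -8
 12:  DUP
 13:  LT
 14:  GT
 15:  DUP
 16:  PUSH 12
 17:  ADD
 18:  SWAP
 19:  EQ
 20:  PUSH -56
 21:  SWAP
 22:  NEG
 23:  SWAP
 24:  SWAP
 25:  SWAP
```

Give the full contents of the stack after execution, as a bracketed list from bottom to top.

PUSH 8    [8]
PUSH 6    [8, 6]
POP       [8]
PUSH -21  [8, -21]
OVER      [8, -21, 8]
SUB       [8, -29]
OVER      [8, -29, 8]
GT        [8, 0]
SWAP      [0, 8]
SUB       [-8]
PUSH -8   [-8, -8]
DUP       [-8, -8, -8]
LT        [-8, 0]
GT        [0]
DUP       [0, 0]
PUSH 12   [0, 0, 12]
ADD       [0, 12]
SWAP      [12, 0]
EQ        [0]
PUSH -56  [0, -56]
SWAP      [-56, 0]
NEG       [-56, 0]
SWAP      [0, -56]
SWAP      [-56, 0]
SWAP      [0, -56]

[0, -56]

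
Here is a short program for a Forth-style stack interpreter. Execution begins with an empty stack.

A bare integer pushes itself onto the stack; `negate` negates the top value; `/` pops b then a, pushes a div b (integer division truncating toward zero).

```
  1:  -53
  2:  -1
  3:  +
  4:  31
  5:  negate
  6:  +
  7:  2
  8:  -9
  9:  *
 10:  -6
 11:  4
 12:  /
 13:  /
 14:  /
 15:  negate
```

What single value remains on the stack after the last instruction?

4

-53    : [-53]
-1     : [-53, -1]
+      : [-54]
31     : [-54, 31]
negate : [-54, -31]
+      : [-85]
2      : [-85, 2]
-9     : [-85, 2, -9]
*      : [-85, -18]
-6     : [-85, -18, -6]
4      : [-85, -18, -6, 4]
/      : [-85, -18, -1]
/      : [-85, 18]
/      : [-4]
negate : [4]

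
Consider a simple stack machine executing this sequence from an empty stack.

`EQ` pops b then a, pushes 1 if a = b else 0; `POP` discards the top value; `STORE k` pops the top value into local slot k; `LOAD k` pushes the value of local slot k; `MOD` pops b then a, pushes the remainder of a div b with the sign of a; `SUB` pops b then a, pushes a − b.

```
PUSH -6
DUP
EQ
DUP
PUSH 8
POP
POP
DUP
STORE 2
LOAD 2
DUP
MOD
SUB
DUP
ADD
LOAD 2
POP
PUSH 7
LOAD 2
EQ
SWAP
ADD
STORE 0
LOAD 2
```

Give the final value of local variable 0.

PUSH -6 -> -6
DUP     -> -6 -6
EQ      -> 1
DUP     -> 1 1
PUSH 8  -> 1 1 8
POP     -> 1 1
POP     -> 1
DUP     -> 1 1
STORE 2 -> 1
LOAD 2  -> 1 1
DUP     -> 1 1 1
MOD     -> 1 0
SUB     -> 1
DUP     -> 1 1
ADD     -> 2
LOAD 2  -> 2 1
POP     -> 2
PUSH 7  -> 2 7
LOAD 2  -> 2 7 1
EQ      -> 2 0
SWAP    -> 0 2
ADD     -> 2
STORE 0 -> (empty)
LOAD 2  -> 1

2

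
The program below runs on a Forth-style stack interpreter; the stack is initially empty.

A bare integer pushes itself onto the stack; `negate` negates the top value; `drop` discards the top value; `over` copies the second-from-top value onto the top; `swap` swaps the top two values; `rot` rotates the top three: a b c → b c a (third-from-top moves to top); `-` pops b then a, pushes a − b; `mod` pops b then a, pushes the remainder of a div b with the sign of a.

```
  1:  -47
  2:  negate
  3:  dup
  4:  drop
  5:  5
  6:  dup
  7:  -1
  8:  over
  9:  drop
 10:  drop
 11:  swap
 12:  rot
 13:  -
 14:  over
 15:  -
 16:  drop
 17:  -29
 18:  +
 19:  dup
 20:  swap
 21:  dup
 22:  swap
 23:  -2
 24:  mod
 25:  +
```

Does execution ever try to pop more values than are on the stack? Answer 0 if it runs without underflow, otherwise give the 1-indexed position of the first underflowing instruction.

0

-47     -47
negate  47
dup     47 47
drop    47
5       47 5
dup     47 5 5
-1      47 5 5 -1
over    47 5 5 -1 5
drop    47 5 5 -1
drop    47 5 5
swap    47 5 5
rot     5 5 47
-       5 -42
over    5 -42 5
-       5 -47
drop    5
-29     5 -29
+       -24
dup     -24 -24
swap    -24 -24
dup     -24 -24 -24
swap    -24 -24 -24
-2      -24 -24 -24 -2
mod     -24 -24 0
+       -24 -24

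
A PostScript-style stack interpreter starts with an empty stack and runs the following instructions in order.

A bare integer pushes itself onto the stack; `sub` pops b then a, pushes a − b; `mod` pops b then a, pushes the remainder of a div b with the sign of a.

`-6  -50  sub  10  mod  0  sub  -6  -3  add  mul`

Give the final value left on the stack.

-36

-6  : [-6]
-50 : [-6, -50]
sub : [44]
10  : [44, 10]
mod : [4]
0   : [4, 0]
sub : [4]
-6  : [4, -6]
-3  : [4, -6, -3]
add : [4, -9]
mul : [-36]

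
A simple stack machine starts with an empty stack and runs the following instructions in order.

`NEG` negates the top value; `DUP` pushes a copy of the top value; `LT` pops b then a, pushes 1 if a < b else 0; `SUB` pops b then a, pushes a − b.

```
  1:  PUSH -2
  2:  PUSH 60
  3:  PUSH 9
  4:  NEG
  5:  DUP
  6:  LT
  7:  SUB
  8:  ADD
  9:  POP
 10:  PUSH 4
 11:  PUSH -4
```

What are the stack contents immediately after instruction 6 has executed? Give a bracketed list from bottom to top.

[-2, 60, 0]

PUSH -2 : [-2]
PUSH 60 : [-2, 60]
PUSH 9  : [-2, 60, 9]
NEG     : [-2, 60, -9]
DUP     : [-2, 60, -9, -9]
LT      : [-2, 60, 0]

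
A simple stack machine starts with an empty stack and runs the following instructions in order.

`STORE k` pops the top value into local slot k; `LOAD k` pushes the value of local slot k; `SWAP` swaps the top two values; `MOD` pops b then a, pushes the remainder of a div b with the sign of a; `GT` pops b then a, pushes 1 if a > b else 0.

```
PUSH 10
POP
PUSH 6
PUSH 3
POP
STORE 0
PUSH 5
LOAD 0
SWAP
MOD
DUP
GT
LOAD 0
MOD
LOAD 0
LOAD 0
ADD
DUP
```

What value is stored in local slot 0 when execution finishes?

6

PUSH 10 -> 10
POP     -> (empty)
PUSH 6  -> 6
PUSH 3  -> 6 3
POP     -> 6
STORE 0 -> (empty)
PUSH 5  -> 5
LOAD 0  -> 5 6
SWAP    -> 6 5
MOD     -> 1
DUP     -> 1 1
GT      -> 0
LOAD 0  -> 0 6
MOD     -> 0
LOAD 0  -> 0 6
LOAD 0  -> 0 6 6
ADD     -> 0 12
DUP     -> 0 12 12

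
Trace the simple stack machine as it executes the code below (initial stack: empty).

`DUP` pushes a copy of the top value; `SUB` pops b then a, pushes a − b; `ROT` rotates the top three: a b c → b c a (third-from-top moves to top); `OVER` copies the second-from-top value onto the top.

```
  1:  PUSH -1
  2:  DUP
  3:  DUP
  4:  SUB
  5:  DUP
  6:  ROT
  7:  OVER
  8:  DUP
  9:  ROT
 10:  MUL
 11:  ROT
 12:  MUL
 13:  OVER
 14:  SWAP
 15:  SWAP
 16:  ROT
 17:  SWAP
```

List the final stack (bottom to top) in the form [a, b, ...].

[0, 0, 0, 0]

PUSH -1 : -1
DUP     : -1 -1
DUP     : -1 -1 -1
SUB     : -1 0
DUP     : -1 0 0
ROT     : 0 0 -1
OVER    : 0 0 -1 0
DUP     : 0 0 -1 0 0
ROT     : 0 0 0 0 -1
MUL     : 0 0 0 0
ROT     : 0 0 0 0
MUL     : 0 0 0
OVER    : 0 0 0 0
SWAP    : 0 0 0 0
SWAP    : 0 0 0 0
ROT     : 0 0 0 0
SWAP    : 0 0 0 0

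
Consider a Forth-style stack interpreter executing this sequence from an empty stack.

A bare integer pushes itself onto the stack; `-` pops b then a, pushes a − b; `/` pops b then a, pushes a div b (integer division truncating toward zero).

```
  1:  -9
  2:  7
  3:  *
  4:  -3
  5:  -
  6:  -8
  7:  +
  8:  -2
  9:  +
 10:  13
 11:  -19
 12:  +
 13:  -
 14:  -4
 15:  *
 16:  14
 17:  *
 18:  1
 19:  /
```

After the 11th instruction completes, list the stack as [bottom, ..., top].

[-70, 13, -19]

-9  : -9
7   : -9 7
*   : -63
-3  : -63 -3
-   : -60
-8  : -60 -8
+   : -68
-2  : -68 -2
+   : -70
13  : -70 13
-19 : -70 13 -19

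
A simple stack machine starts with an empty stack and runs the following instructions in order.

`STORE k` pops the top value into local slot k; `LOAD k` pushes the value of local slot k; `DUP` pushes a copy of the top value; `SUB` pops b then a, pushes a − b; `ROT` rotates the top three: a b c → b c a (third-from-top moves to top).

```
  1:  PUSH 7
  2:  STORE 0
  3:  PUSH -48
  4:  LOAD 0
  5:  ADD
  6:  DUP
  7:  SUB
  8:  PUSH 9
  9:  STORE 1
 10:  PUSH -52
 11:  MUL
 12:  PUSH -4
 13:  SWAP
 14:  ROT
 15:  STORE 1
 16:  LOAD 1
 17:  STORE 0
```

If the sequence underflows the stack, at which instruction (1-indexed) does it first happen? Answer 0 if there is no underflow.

PUSH 7    [7]
STORE 0   []
PUSH -48  [-48]
LOAD 0    [-48, 7]
ADD       [-41]
DUP       [-41, -41]
SUB       [0]
PUSH 9    [0, 9]
STORE 1   [0]
PUSH -52  [0, -52]
MUL       [0]
PUSH -4   [0, -4]
SWAP      [-4, 0]
ROT  — needs 3 operands, stack has 2 → underflow

14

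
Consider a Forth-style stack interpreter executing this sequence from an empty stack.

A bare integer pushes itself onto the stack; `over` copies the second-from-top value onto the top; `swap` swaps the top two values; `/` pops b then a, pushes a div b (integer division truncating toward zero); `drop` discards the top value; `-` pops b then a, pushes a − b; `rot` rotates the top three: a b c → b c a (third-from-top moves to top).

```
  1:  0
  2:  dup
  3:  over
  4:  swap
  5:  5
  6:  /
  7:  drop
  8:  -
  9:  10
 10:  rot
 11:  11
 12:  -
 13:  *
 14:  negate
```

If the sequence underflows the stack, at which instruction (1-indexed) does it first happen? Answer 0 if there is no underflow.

0    -> [0]
dup  -> [0, 0]
over -> [0, 0, 0]
swap -> [0, 0, 0]
5    -> [0, 0, 0, 5]
/    -> [0, 0, 0]
drop -> [0, 0]
-    -> [0]
10   -> [0, 10]
rot  — needs 3 operands, stack has 2 → underflow

10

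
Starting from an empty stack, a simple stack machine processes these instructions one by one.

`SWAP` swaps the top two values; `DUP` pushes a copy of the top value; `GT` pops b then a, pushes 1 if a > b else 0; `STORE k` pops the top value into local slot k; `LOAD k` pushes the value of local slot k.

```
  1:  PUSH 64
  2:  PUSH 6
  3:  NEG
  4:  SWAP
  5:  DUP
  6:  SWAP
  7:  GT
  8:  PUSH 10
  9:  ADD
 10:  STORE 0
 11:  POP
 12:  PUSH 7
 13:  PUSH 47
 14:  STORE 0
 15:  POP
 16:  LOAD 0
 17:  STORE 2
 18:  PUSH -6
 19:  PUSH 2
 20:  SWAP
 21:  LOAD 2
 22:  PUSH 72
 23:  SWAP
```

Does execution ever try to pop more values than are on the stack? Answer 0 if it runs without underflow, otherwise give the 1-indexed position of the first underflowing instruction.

0

PUSH 64 : [64]
PUSH 6  : [64, 6]
NEG     : [64, -6]
SWAP    : [-6, 64]
DUP     : [-6, 64, 64]
SWAP    : [-6, 64, 64]
GT      : [-6, 0]
PUSH 10 : [-6, 0, 10]
ADD     : [-6, 10]
STORE 0 : [-6]
POP     : []
PUSH 7  : [7]
PUSH 47 : [7, 47]
STORE 0 : [7]
POP     : []
LOAD 0  : [47]
STORE 2 : []
PUSH -6 : [-6]
PUSH 2  : [-6, 2]
SWAP    : [2, -6]
LOAD 2  : [2, -6, 47]
PUSH 72 : [2, -6, 47, 72]
SWAP    : [2, -6, 72, 47]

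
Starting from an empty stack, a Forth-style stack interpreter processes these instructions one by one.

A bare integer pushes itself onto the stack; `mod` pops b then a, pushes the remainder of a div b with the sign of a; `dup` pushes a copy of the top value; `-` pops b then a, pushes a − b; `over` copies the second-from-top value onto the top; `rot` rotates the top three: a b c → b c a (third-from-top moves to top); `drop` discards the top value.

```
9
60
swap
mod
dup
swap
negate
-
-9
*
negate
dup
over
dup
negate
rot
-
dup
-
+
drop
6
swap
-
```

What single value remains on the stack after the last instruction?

-102

9       [9]
60      [9, 60]
swap    [60, 9]
mod     [6]
dup     [6, 6]
swap    [6, 6]
negate  [6, -6]
-       [12]
-9      [12, -9]
*       [-108]
negate  [108]
dup     [108, 108]
over    [108, 108, 108]
dup     [108, 108, 108, 108]
negate  [108, 108, 108, -108]
rot     [108, 108, -108, 108]
-       [108, 108, -216]
dup     [108, 108, -216, -216]
-       [108, 108, 0]
+       [108, 108]
drop    [108]
6       [108, 6]
swap    [6, 108]
-       [-102]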